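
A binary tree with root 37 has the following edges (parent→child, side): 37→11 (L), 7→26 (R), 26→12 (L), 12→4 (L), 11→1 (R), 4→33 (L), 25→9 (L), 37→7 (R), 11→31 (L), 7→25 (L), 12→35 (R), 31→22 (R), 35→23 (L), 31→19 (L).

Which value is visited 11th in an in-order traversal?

4

In-order visits the left subtree, then the node, then the right subtree.
At 37: go left to 11.
  At 11: go left to 31.
    At 31: go left to 19.
      19 is a leaf — visit 19.
    Visit 31.
    At 31: go right to 22.
      22 is a leaf — visit 22.
  Visit 11.
  At 11: go right to 1.
    1 is a leaf — visit 1.
Visit 37.
At 37: go right to 7.
  At 7: go left to 25.
    At 25: go left to 9.
      9 is a leaf — visit 9.
    Visit 25.
    At 25: no right child.
  Visit 7.
  At 7: go right to 26.
    At 26: go left to 12.
      At 12: go left to 4.
        At 4: go left to 33.
          33 is a leaf — visit 33.
        Visit 4.
        At 4: no right child.
      Visit 12.
      At 12: go right to 35.
        At 35: go left to 23.
          23 is a leaf — visit 23.
        Visit 35.
        At 35: no right child.
    Visit 26.
    At 26: no right child.
Full in-order sequence: 19, 31, 22, 11, 1, 37, 9, 25, 7, 33, 4, 12, 23, 35, 26.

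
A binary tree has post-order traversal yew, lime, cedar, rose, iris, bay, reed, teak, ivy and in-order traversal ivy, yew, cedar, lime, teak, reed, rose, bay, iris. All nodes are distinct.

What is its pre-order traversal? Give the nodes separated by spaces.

The last element of post-order is the root; it splits in-order into left and right subtrees.
Root ivy: left subtree has 0 nodes { }, right has 8 {yew, cedar, lime, teak, reed, rose, bay, iris}.
  Root teak: left subtree has 3 nodes {yew, cedar, lime}, right has 4 {reed, rose, bay, iris}.
    Root cedar: left subtree has 1 node {yew}, right has 1 {lime}.
    Root reed: left subtree has 0 nodes { }, right has 3 {rose, bay, iris}.
      Root bay: left subtree has 1 node {rose}, right has 1 {iris}.

ivy teak cedar yew lime reed bay rose iris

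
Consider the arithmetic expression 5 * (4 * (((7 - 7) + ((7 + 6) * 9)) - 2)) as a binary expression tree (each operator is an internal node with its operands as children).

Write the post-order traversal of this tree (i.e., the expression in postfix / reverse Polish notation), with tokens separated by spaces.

5 4 7 7 - 7 6 + 9 * + 2 - * *

Post-order on an expression tree gives postfix notation: for each operator, emit left operand, right operand, then the operator.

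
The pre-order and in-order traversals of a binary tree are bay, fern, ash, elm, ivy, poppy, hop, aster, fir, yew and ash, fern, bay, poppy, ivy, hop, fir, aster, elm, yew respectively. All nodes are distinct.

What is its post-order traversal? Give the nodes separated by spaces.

ash fern poppy fir aster hop ivy yew elm bay

The first element of pre-order is the root; it splits in-order into left and right subtrees.
Root bay: left subtree has 2 nodes {ash, fern}, right has 7 {poppy, ivy, hop, fir, aster, elm, yew}.
  Root fern: left subtree has 1 node {ash}, right has 0 { }.
  Root elm: left subtree has 5 nodes {poppy, ivy, hop, fir, aster}, right has 1 {yew}.
    Root ivy: left subtree has 1 node {poppy}, right has 3 {hop, fir, aster}.
      Root hop: left subtree has 0 nodes { }, right has 2 {fir, aster}.
        Root aster: left subtree has 1 node {fir}, right has 0 { }.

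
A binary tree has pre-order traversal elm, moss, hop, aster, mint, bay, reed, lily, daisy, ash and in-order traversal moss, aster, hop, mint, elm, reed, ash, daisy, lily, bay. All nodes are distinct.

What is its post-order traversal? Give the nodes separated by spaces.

aster mint hop moss ash daisy lily reed bay elm

The first element of pre-order is the root; it splits in-order into left and right subtrees.
Root elm: left subtree has 4 nodes {moss, aster, hop, mint}, right has 5 {reed, ash, daisy, lily, bay}.
  Root moss: left subtree has 0 nodes { }, right has 3 {aster, hop, mint}.
    Root hop: left subtree has 1 node {aster}, right has 1 {mint}.
  Root bay: left subtree has 4 nodes {reed, ash, daisy, lily}, right has 0 { }.
    Root reed: left subtree has 0 nodes { }, right has 3 {ash, daisy, lily}.
      Root lily: left subtree has 2 nodes {ash, daisy}, right has 0 { }.
        Root daisy: left subtree has 1 node {ash}, right has 0 { }.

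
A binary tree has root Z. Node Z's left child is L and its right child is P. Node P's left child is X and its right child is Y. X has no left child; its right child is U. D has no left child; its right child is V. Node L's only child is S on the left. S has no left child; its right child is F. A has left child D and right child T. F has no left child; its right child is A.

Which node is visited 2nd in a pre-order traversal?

Pre-order visits the node, then its left subtree, then its right subtree.
Visit Z.
At Z: go left to L.
  Visit L.
  At L: go left to S.
    Visit S.
    At S: no left child.
    At S: go right to F.
      Visit F.
      At F: no left child.
      At F: go right to A.
        Visit A.
        At A: go left to D.
          Visit D.
          At D: no left child.
          At D: go right to V.
            V is a leaf — visit V.
        At A: go right to T.
          T is a leaf — visit T.
  At L: no right child.
At Z: go right to P.
  Visit P.
  At P: go left to X.
    Visit X.
    At X: no left child.
    At X: go right to U.
      U is a leaf — visit U.
  At P: go right to Y.
    Y is a leaf — visit Y.
Full pre-order sequence: Z, L, S, F, A, D, V, T, P, X, U, Y.

L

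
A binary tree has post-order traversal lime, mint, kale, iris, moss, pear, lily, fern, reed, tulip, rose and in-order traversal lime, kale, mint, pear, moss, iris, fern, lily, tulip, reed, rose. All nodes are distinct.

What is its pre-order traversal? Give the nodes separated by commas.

rose, tulip, fern, pear, kale, lime, mint, moss, iris, lily, reed

The last element of post-order is the root; it splits in-order into left and right subtrees.
Root rose: left subtree has 10 nodes {lime, kale, mint, pear, moss, iris, fern, lily, tulip, reed}, right has 0 { }.
  Root tulip: left subtree has 8 nodes {lime, kale, mint, pear, moss, iris, fern, lily}, right has 1 {reed}.
    Root fern: left subtree has 6 nodes {lime, kale, mint, pear, moss, iris}, right has 1 {lily}.
      Root pear: left subtree has 3 nodes {lime, kale, mint}, right has 2 {moss, iris}.
        Root kale: left subtree has 1 node {lime}, right has 1 {mint}.
        Root moss: left subtree has 0 nodes { }, right has 1 {iris}.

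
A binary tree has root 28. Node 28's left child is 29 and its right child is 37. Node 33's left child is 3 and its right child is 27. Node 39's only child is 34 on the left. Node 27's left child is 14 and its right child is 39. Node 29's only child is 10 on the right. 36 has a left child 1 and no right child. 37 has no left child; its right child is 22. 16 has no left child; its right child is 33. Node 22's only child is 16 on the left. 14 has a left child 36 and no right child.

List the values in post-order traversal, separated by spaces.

10 29 3 1 36 14 34 39 27 33 16 22 37 28

Post-order visits the left subtree, then the right subtree, then the node.
At 28: go left to 29.
  At 29: no left child.
  At 29: go right to 10.
    10 is a leaf — visit 10.
  Visit 29.
At 28: go right to 37.
  At 37: no left child.
  At 37: go right to 22.
    At 22: go left to 16.
      At 16: no left child.
      At 16: go right to 33.
        At 33: go left to 3.
          3 is a leaf — visit 3.
        At 33: go right to 27.
          At 27: go left to 14.
            At 14: go left to 36.
              At 36: go left to 1.
                1 is a leaf — visit 1.
              At 36: no right child.
              Visit 36.
            At 14: no right child.
            Visit 14.
          At 27: go right to 39.
            At 39: go left to 34.
              34 is a leaf — visit 34.
            At 39: no right child.
            Visit 39.
          Visit 27.
        Visit 33.
      Visit 16.
    At 22: no right child.
    Visit 22.
  Visit 37.
Visit 28.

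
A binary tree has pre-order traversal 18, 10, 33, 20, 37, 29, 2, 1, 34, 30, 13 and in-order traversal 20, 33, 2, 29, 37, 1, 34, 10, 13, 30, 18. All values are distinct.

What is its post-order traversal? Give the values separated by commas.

20, 2, 29, 34, 1, 37, 33, 13, 30, 10, 18

The first element of pre-order is the root; it splits in-order into left and right subtrees.
Root 18: left subtree has 10 nodes {20, 33, 2, 29, 37, 1, 34, 10, 13, 30}, right has 0 { }.
  Root 10: left subtree has 7 nodes {20, 33, 2, 29, 37, 1, 34}, right has 2 {13, 30}.
    Root 33: left subtree has 1 node {20}, right has 5 {2, 29, 37, 1, 34}.
      Root 37: left subtree has 2 nodes {2, 29}, right has 2 {1, 34}.
        Root 29: left subtree has 1 node {2}, right has 0 { }.
        Root 1: left subtree has 0 nodes { }, right has 1 {34}.
    Root 30: left subtree has 1 node {13}, right has 0 { }.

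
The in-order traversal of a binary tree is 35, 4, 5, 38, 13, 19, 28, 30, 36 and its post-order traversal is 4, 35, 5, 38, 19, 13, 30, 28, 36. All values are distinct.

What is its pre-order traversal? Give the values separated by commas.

36, 28, 13, 38, 5, 35, 4, 19, 30

The last element of post-order is the root; it splits in-order into left and right subtrees.
Root 36: left subtree has 8 nodes {35, 4, 5, 38, 13, 19, 28, 30}, right has 0 { }.
  Root 28: left subtree has 6 nodes {35, 4, 5, 38, 13, 19}, right has 1 {30}.
    Root 13: left subtree has 4 nodes {35, 4, 5, 38}, right has 1 {19}.
      Root 38: left subtree has 3 nodes {35, 4, 5}, right has 0 { }.
        Root 5: left subtree has 2 nodes {35, 4}, right has 0 { }.
          Root 35: left subtree has 0 nodes { }, right has 1 {4}.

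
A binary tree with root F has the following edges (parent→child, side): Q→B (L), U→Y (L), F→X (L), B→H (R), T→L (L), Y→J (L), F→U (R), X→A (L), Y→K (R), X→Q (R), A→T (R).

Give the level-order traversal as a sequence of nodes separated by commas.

Level-order visits nodes level by level from the root, left to right within each level.
Level 0: F
Level 1: X, U
Level 2: A, Q, Y
Level 3: T, B, J, K
Level 4: L, H

F, X, U, A, Q, Y, T, B, J, K, L, H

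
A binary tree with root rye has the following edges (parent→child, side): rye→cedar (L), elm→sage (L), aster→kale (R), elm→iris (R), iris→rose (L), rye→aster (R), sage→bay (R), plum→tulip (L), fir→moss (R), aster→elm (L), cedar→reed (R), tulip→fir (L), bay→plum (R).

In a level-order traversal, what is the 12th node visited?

tulip

Level-order visits nodes level by level from the root, left to right within each level.
Level 0: rye
Level 1: cedar, aster
Level 2: reed, elm, kale
Level 3: sage, iris
Level 4: bay, rose
Level 5: plum
Level 6: tulip
Level 7: fir
Level 8: moss
Full level-order sequence: rye, cedar, aster, reed, elm, kale, sage, iris, bay, rose, plum, tulip, fir, moss.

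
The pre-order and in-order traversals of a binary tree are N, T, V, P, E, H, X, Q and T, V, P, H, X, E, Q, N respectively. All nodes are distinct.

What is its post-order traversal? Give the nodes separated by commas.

The first element of pre-order is the root; it splits in-order into left and right subtrees.
Root N: left subtree has 7 nodes {T, V, P, H, X, E, Q}, right has 0 { }.
  Root T: left subtree has 0 nodes { }, right has 6 {V, P, H, X, E, Q}.
    Root V: left subtree has 0 nodes { }, right has 5 {P, H, X, E, Q}.
      Root P: left subtree has 0 nodes { }, right has 4 {H, X, E, Q}.
        Root E: left subtree has 2 nodes {H, X}, right has 1 {Q}.
          Root H: left subtree has 0 nodes { }, right has 1 {X}.

X, H, Q, E, P, V, T, N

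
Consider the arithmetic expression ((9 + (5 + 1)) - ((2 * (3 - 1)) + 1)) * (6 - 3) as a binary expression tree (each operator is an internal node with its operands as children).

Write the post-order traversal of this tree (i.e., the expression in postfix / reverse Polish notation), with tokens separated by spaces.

Post-order on an expression tree gives postfix notation: for each operator, emit left operand, right operand, then the operator.

9 5 1 + + 2 3 1 - * 1 + - 6 3 - *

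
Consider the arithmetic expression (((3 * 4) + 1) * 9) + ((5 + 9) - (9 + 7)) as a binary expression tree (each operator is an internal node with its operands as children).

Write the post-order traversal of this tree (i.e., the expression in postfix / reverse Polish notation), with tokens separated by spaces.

Post-order on an expression tree gives postfix notation: for each operator, emit left operand, right operand, then the operator.

3 4 * 1 + 9 * 5 9 + 9 7 + - +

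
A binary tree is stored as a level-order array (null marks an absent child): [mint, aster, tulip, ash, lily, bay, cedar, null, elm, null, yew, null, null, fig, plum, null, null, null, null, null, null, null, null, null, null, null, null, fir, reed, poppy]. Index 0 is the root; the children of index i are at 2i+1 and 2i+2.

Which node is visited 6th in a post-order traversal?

Post-order visits the left subtree, then the right subtree, then the node.
At mint: go left to aster.
  At aster: go left to ash.
    At ash: no left child.
    At ash: go right to elm.
      elm is a leaf — visit elm.
    Visit ash.
  At aster: go right to lily.
    At lily: no left child.
    At lily: go right to yew.
      yew is a leaf — visit yew.
    Visit lily.
  Visit aster.
At mint: go right to tulip.
  At tulip: go left to bay.
    bay is a leaf — visit bay.
  At tulip: go right to cedar.
    At cedar: go left to fig.
      At fig: go left to fir.
        fir is a leaf — visit fir.
      At fig: go right to reed.
        reed is a leaf — visit reed.
      Visit fig.
    At cedar: go right to plum.
      At plum: go left to poppy.
        poppy is a leaf — visit poppy.
      At plum: no right child.
      Visit plum.
    Visit cedar.
  Visit tulip.
Visit mint.
Full post-order sequence: elm, ash, yew, lily, aster, bay, fir, reed, fig, poppy, plum, cedar, tulip, mint.

bay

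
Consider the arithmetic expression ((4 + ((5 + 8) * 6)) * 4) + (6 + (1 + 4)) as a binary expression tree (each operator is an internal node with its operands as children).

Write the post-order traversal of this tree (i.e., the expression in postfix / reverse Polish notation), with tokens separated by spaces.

Post-order on an expression tree gives postfix notation: for each operator, emit left operand, right operand, then the operator.

4 5 8 + 6 * + 4 * 6 1 4 + + +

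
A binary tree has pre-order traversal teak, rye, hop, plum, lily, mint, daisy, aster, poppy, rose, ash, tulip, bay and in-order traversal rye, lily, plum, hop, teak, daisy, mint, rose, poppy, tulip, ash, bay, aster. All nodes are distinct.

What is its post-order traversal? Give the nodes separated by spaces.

lily plum hop rye daisy rose tulip bay ash poppy aster mint teak

The first element of pre-order is the root; it splits in-order into left and right subtrees.
Root teak: left subtree has 4 nodes {rye, lily, plum, hop}, right has 8 {daisy, mint, rose, poppy, tulip, ash, bay, aster}.
  Root rye: left subtree has 0 nodes { }, right has 3 {lily, plum, hop}.
    Root hop: left subtree has 2 nodes {lily, plum}, right has 0 { }.
      Root plum: left subtree has 1 node {lily}, right has 0 { }.
  Root mint: left subtree has 1 node {daisy}, right has 6 {rose, poppy, tulip, ash, bay, aster}.
    Root aster: left subtree has 5 nodes {rose, poppy, tulip, ash, bay}, right has 0 { }.
      Root poppy: left subtree has 1 node {rose}, right has 3 {tulip, ash, bay}.
        Root ash: left subtree has 1 node {tulip}, right has 1 {bay}.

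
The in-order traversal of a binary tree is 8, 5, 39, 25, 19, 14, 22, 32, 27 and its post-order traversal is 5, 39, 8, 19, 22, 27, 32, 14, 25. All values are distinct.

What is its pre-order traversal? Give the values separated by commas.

The last element of post-order is the root; it splits in-order into left and right subtrees.
Root 25: left subtree has 3 nodes {8, 5, 39}, right has 5 {19, 14, 22, 32, 27}.
  Root 8: left subtree has 0 nodes { }, right has 2 {5, 39}.
    Root 39: left subtree has 1 node {5}, right has 0 { }.
  Root 14: left subtree has 1 node {19}, right has 3 {22, 32, 27}.
    Root 32: left subtree has 1 node {22}, right has 1 {27}.

25, 8, 39, 5, 14, 19, 32, 22, 27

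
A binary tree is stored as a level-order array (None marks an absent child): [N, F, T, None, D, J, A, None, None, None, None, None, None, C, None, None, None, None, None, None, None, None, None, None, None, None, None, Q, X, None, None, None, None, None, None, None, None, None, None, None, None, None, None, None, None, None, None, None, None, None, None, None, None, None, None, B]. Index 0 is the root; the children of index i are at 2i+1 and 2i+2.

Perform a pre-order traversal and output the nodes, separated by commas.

N, F, D, T, J, A, C, Q, B, X

Pre-order visits the node, then its left subtree, then its right subtree.
Visit N.
At N: go left to F.
  Visit F.
  At F: no left child.
  At F: go right to D.
    D is a leaf — visit D.
At N: go right to T.
  Visit T.
  At T: go left to J.
    J is a leaf — visit J.
  At T: go right to A.
    Visit A.
    At A: go left to C.
      Visit C.
      At C: go left to Q.
        Visit Q.
        At Q: go left to B.
          B is a leaf — visit B.
        At Q: no right child.
      At C: go right to X.
        X is a leaf — visit X.
    At A: no right child.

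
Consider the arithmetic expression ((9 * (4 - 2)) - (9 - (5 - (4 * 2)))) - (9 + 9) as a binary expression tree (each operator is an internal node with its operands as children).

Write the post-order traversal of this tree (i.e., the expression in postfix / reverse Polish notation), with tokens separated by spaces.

9 4 2 - * 9 5 4 2 * - - - 9 9 + -

Post-order on an expression tree gives postfix notation: for each operator, emit left operand, right operand, then the operator.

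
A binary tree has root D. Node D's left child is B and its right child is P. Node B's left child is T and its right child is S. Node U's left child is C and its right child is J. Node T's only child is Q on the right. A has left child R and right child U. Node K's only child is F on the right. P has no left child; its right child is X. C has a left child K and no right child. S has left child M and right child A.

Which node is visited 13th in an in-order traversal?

In-order visits the left subtree, then the node, then the right subtree.
At D: go left to B.
  At B: go left to T.
    At T: no left child.
    Visit T.
    At T: go right to Q.
      Q is a leaf — visit Q.
  Visit B.
  At B: go right to S.
    At S: go left to M.
      M is a leaf — visit M.
    Visit S.
    At S: go right to A.
      At A: go left to R.
        R is a leaf — visit R.
      Visit A.
      At A: go right to U.
        At U: go left to C.
          At C: go left to K.
            At K: no left child.
            Visit K.
            At K: go right to F.
              F is a leaf — visit F.
          Visit C.
          At C: no right child.
        Visit U.
        At U: go right to J.
          J is a leaf — visit J.
Visit D.
At D: go right to P.
  At P: no left child.
  Visit P.
  At P: go right to X.
    X is a leaf — visit X.
Full in-order sequence: T, Q, B, M, S, R, A, K, F, C, U, J, D, P, X.

D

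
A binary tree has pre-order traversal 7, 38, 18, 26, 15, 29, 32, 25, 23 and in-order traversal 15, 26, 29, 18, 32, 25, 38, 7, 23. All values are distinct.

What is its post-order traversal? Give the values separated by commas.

The first element of pre-order is the root; it splits in-order into left and right subtrees.
Root 7: left subtree has 7 nodes {15, 26, 29, 18, 32, 25, 38}, right has 1 {23}.
  Root 38: left subtree has 6 nodes {15, 26, 29, 18, 32, 25}, right has 0 { }.
    Root 18: left subtree has 3 nodes {15, 26, 29}, right has 2 {32, 25}.
      Root 26: left subtree has 1 node {15}, right has 1 {29}.
      Root 32: left subtree has 0 nodes { }, right has 1 {25}.

15, 29, 26, 25, 32, 18, 38, 23, 7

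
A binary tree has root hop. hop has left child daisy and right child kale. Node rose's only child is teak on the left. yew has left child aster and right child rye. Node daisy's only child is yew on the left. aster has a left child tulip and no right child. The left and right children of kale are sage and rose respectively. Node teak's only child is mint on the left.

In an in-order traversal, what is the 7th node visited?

In-order visits the left subtree, then the node, then the right subtree.
At hop: go left to daisy.
  At daisy: go left to yew.
    At yew: go left to aster.
      At aster: go left to tulip.
        tulip is a leaf — visit tulip.
      Visit aster.
      At aster: no right child.
    Visit yew.
    At yew: go right to rye.
      rye is a leaf — visit rye.
  Visit daisy.
  At daisy: no right child.
Visit hop.
At hop: go right to kale.
  At kale: go left to sage.
    sage is a leaf — visit sage.
  Visit kale.
  At kale: go right to rose.
    At rose: go left to teak.
      At teak: go left to mint.
        mint is a leaf — visit mint.
      Visit teak.
      At teak: no right child.
    Visit rose.
    At rose: no right child.
Full in-order sequence: tulip, aster, yew, rye, daisy, hop, sage, kale, mint, teak, rose.

sage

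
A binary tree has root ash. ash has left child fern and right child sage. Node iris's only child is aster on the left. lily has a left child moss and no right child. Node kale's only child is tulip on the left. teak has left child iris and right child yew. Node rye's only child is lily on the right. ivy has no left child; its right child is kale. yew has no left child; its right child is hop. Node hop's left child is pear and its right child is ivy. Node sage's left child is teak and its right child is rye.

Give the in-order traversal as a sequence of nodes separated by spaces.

In-order visits the left subtree, then the node, then the right subtree.
At ash: go left to fern.
  fern is a leaf — visit fern.
Visit ash.
At ash: go right to sage.
  At sage: go left to teak.
    At teak: go left to iris.
      At iris: go left to aster.
        aster is a leaf — visit aster.
      Visit iris.
      At iris: no right child.
    Visit teak.
    At teak: go right to yew.
      At yew: no left child.
      Visit yew.
      At yew: go right to hop.
        At hop: go left to pear.
          pear is a leaf — visit pear.
        Visit hop.
        At hop: go right to ivy.
          At ivy: no left child.
          Visit ivy.
          At ivy: go right to kale.
            At kale: go left to tulip.
              tulip is a leaf — visit tulip.
            Visit kale.
            At kale: no right child.
  Visit sage.
  At sage: go right to rye.
    At rye: no left child.
    Visit rye.
    At rye: go right to lily.
      At lily: go left to moss.
        moss is a leaf — visit moss.
      Visit lily.
      At lily: no right child.

fern ash aster iris teak yew pear hop ivy tulip kale sage rye moss lily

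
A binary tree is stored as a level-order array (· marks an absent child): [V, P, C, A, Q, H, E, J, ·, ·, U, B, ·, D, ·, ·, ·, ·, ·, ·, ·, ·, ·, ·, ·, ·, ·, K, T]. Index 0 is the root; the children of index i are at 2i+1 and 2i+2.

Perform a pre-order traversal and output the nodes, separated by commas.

V, P, A, J, Q, U, C, H, B, E, D, K, T

Pre-order visits the node, then its left subtree, then its right subtree.
Visit V.
At V: go left to P.
  Visit P.
  At P: go left to A.
    Visit A.
    At A: go left to J.
      J is a leaf — visit J.
    At A: no right child.
  At P: go right to Q.
    Visit Q.
    At Q: no left child.
    At Q: go right to U.
      U is a leaf — visit U.
At V: go right to C.
  Visit C.
  At C: go left to H.
    Visit H.
    At H: go left to B.
      B is a leaf — visit B.
    At H: no right child.
  At C: go right to E.
    Visit E.
    At E: go left to D.
      Visit D.
      At D: go left to K.
        K is a leaf — visit K.
      At D: go right to T.
        T is a leaf — visit T.
    At E: no right child.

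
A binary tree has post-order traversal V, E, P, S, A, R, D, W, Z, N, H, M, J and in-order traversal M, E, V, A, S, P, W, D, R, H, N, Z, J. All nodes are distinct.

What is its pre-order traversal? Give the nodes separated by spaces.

The last element of post-order is the root; it splits in-order into left and right subtrees.
Root J: left subtree has 12 nodes {M, E, V, A, S, P, W, D, R, H, N, Z}, right has 0 { }.
  Root M: left subtree has 0 nodes { }, right has 11 {E, V, A, S, P, W, D, R, H, N, Z}.
    Root H: left subtree has 8 nodes {E, V, A, S, P, W, D, R}, right has 2 {N, Z}.
      Root W: left subtree has 5 nodes {E, V, A, S, P}, right has 2 {D, R}.
        Root A: left subtree has 2 nodes {E, V}, right has 2 {S, P}.
          Root E: left subtree has 0 nodes { }, right has 1 {V}.
          Root S: left subtree has 0 nodes { }, right has 1 {P}.
        Root D: left subtree has 0 nodes { }, right has 1 {R}.
      Root N: left subtree has 0 nodes { }, right has 1 {Z}.

J M H W A E V S P D R N Z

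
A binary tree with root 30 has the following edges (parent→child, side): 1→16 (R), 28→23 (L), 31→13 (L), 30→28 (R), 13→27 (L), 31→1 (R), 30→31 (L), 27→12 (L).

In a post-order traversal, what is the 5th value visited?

Post-order visits the left subtree, then the right subtree, then the node.
At 30: go left to 31.
  At 31: go left to 13.
    At 13: go left to 27.
      At 27: go left to 12.
        12 is a leaf — visit 12.
      At 27: no right child.
      Visit 27.
    At 13: no right child.
    Visit 13.
  At 31: go right to 1.
    At 1: no left child.
    At 1: go right to 16.
      16 is a leaf — visit 16.
    Visit 1.
  Visit 31.
At 30: go right to 28.
  At 28: go left to 23.
    23 is a leaf — visit 23.
  At 28: no right child.
  Visit 28.
Visit 30.
Full post-order sequence: 12, 27, 13, 16, 1, 31, 23, 28, 30.

1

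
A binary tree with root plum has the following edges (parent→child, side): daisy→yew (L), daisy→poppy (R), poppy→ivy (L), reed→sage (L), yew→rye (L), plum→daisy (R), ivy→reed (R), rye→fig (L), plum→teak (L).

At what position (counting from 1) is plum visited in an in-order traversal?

In-order visits the left subtree, then the node, then the right subtree.
At plum: go left to teak.
  teak is a leaf — visit teak.
Visit plum.
At plum: go right to daisy.
  At daisy: go left to yew.
    At yew: go left to rye.
      At rye: go left to fig.
        fig is a leaf — visit fig.
      Visit rye.
      At rye: no right child.
    Visit yew.
    At yew: no right child.
  Visit daisy.
  At daisy: go right to poppy.
    At poppy: go left to ivy.
      At ivy: no left child.
      Visit ivy.
      At ivy: go right to reed.
        At reed: go left to sage.
          sage is a leaf — visit sage.
        Visit reed.
        At reed: no right child.
    Visit poppy.
    At poppy: no right child.
Full in-order sequence: teak, plum, fig, rye, yew, daisy, ivy, sage, reed, poppy.

2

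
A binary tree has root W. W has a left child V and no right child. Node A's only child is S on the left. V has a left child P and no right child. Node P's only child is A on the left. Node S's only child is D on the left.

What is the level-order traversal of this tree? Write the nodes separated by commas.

Level-order visits nodes level by level from the root, left to right within each level.
Level 0: W
Level 1: V
Level 2: P
Level 3: A
Level 4: S
Level 5: D

W, V, P, A, S, D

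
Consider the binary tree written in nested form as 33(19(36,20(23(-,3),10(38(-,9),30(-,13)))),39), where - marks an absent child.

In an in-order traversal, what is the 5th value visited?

20

In-order visits the left subtree, then the node, then the right subtree.
At 33: go left to 19.
  At 19: go left to 36.
    36 is a leaf — visit 36.
  Visit 19.
  At 19: go right to 20.
    At 20: go left to 23.
      At 23: no left child.
      Visit 23.
      At 23: go right to 3.
        3 is a leaf — visit 3.
    Visit 20.
    At 20: go right to 10.
      At 10: go left to 38.
        At 38: no left child.
        Visit 38.
        At 38: go right to 9.
          9 is a leaf — visit 9.
      Visit 10.
      At 10: go right to 30.
        At 30: no left child.
        Visit 30.
        At 30: go right to 13.
          13 is a leaf — visit 13.
Visit 33.
At 33: go right to 39.
  39 is a leaf — visit 39.
Full in-order sequence: 36, 19, 23, 3, 20, 38, 9, 10, 30, 13, 33, 39.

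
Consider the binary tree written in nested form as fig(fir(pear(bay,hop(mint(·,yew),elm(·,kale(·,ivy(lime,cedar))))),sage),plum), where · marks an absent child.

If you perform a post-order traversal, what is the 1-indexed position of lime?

4

Post-order visits the left subtree, then the right subtree, then the node.
At fig: go left to fir.
  At fir: go left to pear.
    At pear: go left to bay.
      bay is a leaf — visit bay.
    At pear: go right to hop.
      At hop: go left to mint.
        At mint: no left child.
        At mint: go right to yew.
          yew is a leaf — visit yew.
        Visit mint.
      At hop: go right to elm.
        At elm: no left child.
        At elm: go right to kale.
          At kale: no left child.
          At kale: go right to ivy.
            At ivy: go left to lime.
              lime is a leaf — visit lime.
            At ivy: go right to cedar.
              cedar is a leaf — visit cedar.
            Visit ivy.
          Visit kale.
        Visit elm.
      Visit hop.
    Visit pear.
  At fir: go right to sage.
    sage is a leaf — visit sage.
  Visit fir.
At fig: go right to plum.
  plum is a leaf — visit plum.
Visit fig.
Full post-order sequence: bay, yew, mint, lime, cedar, ivy, kale, elm, hop, pear, sage, fir, plum, fig.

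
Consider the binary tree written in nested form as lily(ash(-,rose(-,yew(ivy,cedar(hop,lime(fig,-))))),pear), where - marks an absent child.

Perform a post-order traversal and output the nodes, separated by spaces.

ivy hop fig lime cedar yew rose ash pear lily

Post-order visits the left subtree, then the right subtree, then the node.
At lily: go left to ash.
  At ash: no left child.
  At ash: go right to rose.
    At rose: no left child.
    At rose: go right to yew.
      At yew: go left to ivy.
        ivy is a leaf — visit ivy.
      At yew: go right to cedar.
        At cedar: go left to hop.
          hop is a leaf — visit hop.
        At cedar: go right to lime.
          At lime: go left to fig.
            fig is a leaf — visit fig.
          At lime: no right child.
          Visit lime.
        Visit cedar.
      Visit yew.
    Visit rose.
  Visit ash.
At lily: go right to pear.
  pear is a leaf — visit pear.
Visit lily.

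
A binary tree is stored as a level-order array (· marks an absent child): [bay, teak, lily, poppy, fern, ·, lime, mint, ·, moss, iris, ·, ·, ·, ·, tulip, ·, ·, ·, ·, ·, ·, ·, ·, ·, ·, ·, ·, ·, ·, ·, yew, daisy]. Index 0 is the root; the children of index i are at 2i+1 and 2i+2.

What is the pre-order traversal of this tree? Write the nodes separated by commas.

Pre-order visits the node, then its left subtree, then its right subtree.
Visit bay.
At bay: go left to teak.
  Visit teak.
  At teak: go left to poppy.
    Visit poppy.
    At poppy: go left to mint.
      Visit mint.
      At mint: go left to tulip.
        Visit tulip.
        At tulip: go left to yew.
          yew is a leaf — visit yew.
        At tulip: go right to daisy.
          daisy is a leaf — visit daisy.
      At mint: no right child.
    At poppy: no right child.
  At teak: go right to fern.
    Visit fern.
    At fern: go left to moss.
      moss is a leaf — visit moss.
    At fern: go right to iris.
      iris is a leaf — visit iris.
At bay: go right to lily.
  Visit lily.
  At lily: no left child.
  At lily: go right to lime.
    lime is a leaf — visit lime.

bay, teak, poppy, mint, tulip, yew, daisy, fern, moss, iris, lily, lime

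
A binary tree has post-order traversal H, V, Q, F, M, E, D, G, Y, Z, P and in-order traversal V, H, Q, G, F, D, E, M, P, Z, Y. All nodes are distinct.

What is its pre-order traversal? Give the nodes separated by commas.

The last element of post-order is the root; it splits in-order into left and right subtrees.
Root P: left subtree has 8 nodes {V, H, Q, G, F, D, E, M}, right has 2 {Z, Y}.
  Root G: left subtree has 3 nodes {V, H, Q}, right has 4 {F, D, E, M}.
    Root Q: left subtree has 2 nodes {V, H}, right has 0 { }.
      Root V: left subtree has 0 nodes { }, right has 1 {H}.
    Root D: left subtree has 1 node {F}, right has 2 {E, M}.
      Root E: left subtree has 0 nodes { }, right has 1 {M}.
  Root Z: left subtree has 0 nodes { }, right has 1 {Y}.

P, G, Q, V, H, D, F, E, M, Z, Y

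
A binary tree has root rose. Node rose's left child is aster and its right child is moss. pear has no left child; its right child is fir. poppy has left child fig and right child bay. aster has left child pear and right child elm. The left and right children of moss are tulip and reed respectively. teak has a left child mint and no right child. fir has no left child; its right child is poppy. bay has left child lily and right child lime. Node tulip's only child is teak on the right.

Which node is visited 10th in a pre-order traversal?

Pre-order visits the node, then its left subtree, then its right subtree.
Visit rose.
At rose: go left to aster.
  Visit aster.
  At aster: go left to pear.
    Visit pear.
    At pear: no left child.
    At pear: go right to fir.
      Visit fir.
      At fir: no left child.
      At fir: go right to poppy.
        Visit poppy.
        At poppy: go left to fig.
          fig is a leaf — visit fig.
        At poppy: go right to bay.
          Visit bay.
          At bay: go left to lily.
            lily is a leaf — visit lily.
          At bay: go right to lime.
            lime is a leaf — visit lime.
  At aster: go right to elm.
    elm is a leaf — visit elm.
At rose: go right to moss.
  Visit moss.
  At moss: go left to tulip.
    Visit tulip.
    At tulip: no left child.
    At tulip: go right to teak.
      Visit teak.
      At teak: go left to mint.
        mint is a leaf — visit mint.
      At teak: no right child.
  At moss: go right to reed.
    reed is a leaf — visit reed.
Full pre-order sequence: rose, aster, pear, fir, poppy, fig, bay, lily, lime, elm, moss, tulip, teak, mint, reed.

elm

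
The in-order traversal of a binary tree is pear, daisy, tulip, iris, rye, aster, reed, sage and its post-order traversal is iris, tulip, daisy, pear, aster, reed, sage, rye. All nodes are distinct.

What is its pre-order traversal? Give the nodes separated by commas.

rye, pear, daisy, tulip, iris, sage, reed, aster

The last element of post-order is the root; it splits in-order into left and right subtrees.
Root rye: left subtree has 4 nodes {pear, daisy, tulip, iris}, right has 3 {aster, reed, sage}.
  Root pear: left subtree has 0 nodes { }, right has 3 {daisy, tulip, iris}.
    Root daisy: left subtree has 0 nodes { }, right has 2 {tulip, iris}.
      Root tulip: left subtree has 0 nodes { }, right has 1 {iris}.
  Root sage: left subtree has 2 nodes {aster, reed}, right has 0 { }.
    Root reed: left subtree has 1 node {aster}, right has 0 { }.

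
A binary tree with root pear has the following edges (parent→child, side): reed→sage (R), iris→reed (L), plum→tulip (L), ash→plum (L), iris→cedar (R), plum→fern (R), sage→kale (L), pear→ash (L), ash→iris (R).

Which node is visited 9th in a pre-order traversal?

kale

Pre-order visits the node, then its left subtree, then its right subtree.
Visit pear.
At pear: go left to ash.
  Visit ash.
  At ash: go left to plum.
    Visit plum.
    At plum: go left to tulip.
      tulip is a leaf — visit tulip.
    At plum: go right to fern.
      fern is a leaf — visit fern.
  At ash: go right to iris.
    Visit iris.
    At iris: go left to reed.
      Visit reed.
      At reed: no left child.
      At reed: go right to sage.
        Visit sage.
        At sage: go left to kale.
          kale is a leaf — visit kale.
        At sage: no right child.
    At iris: go right to cedar.
      cedar is a leaf — visit cedar.
At pear: no right child.
Full pre-order sequence: pear, ash, plum, tulip, fern, iris, reed, sage, kale, cedar.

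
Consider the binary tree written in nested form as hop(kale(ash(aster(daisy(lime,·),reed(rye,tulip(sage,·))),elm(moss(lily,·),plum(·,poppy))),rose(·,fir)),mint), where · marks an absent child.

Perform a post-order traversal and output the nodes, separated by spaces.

lime daisy rye sage tulip reed aster lily moss poppy plum elm ash fir rose kale mint hop

Post-order visits the left subtree, then the right subtree, then the node.
At hop: go left to kale.
  At kale: go left to ash.
    At ash: go left to aster.
      At aster: go left to daisy.
        At daisy: go left to lime.
          lime is a leaf — visit lime.
        At daisy: no right child.
        Visit daisy.
      At aster: go right to reed.
        At reed: go left to rye.
          rye is a leaf — visit rye.
        At reed: go right to tulip.
          At tulip: go left to sage.
            sage is a leaf — visit sage.
          At tulip: no right child.
          Visit tulip.
        Visit reed.
      Visit aster.
    At ash: go right to elm.
      At elm: go left to moss.
        At moss: go left to lily.
          lily is a leaf — visit lily.
        At moss: no right child.
        Visit moss.
      At elm: go right to plum.
        At plum: no left child.
        At plum: go right to poppy.
          poppy is a leaf — visit poppy.
        Visit plum.
      Visit elm.
    Visit ash.
  At kale: go right to rose.
    At rose: no left child.
    At rose: go right to fir.
      fir is a leaf — visit fir.
    Visit rose.
  Visit kale.
At hop: go right to mint.
  mint is a leaf — visit mint.
Visit hop.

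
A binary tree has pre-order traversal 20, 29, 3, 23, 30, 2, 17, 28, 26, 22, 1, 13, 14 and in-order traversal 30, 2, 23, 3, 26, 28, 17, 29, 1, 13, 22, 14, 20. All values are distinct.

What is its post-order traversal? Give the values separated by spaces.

2 30 23 26 28 17 3 13 1 14 22 29 20

The first element of pre-order is the root; it splits in-order into left and right subtrees.
Root 20: left subtree has 12 nodes {30, 2, 23, 3, 26, 28, 17, 29, 1, 13, 22, 14}, right has 0 { }.
  Root 29: left subtree has 7 nodes {30, 2, 23, 3, 26, 28, 17}, right has 4 {1, 13, 22, 14}.
    Root 3: left subtree has 3 nodes {30, 2, 23}, right has 3 {26, 28, 17}.
      Root 23: left subtree has 2 nodes {30, 2}, right has 0 { }.
        Root 30: left subtree has 0 nodes { }, right has 1 {2}.
      Root 17: left subtree has 2 nodes {26, 28}, right has 0 { }.
        Root 28: left subtree has 1 node {26}, right has 0 { }.
    Root 22: left subtree has 2 nodes {1, 13}, right has 1 {14}.
      Root 1: left subtree has 0 nodes { }, right has 1 {13}.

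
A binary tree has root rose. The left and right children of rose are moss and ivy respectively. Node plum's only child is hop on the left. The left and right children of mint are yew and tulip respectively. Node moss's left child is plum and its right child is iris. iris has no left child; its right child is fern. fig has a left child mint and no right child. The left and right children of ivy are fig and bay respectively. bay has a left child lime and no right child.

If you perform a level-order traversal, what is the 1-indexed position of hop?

8

Level-order visits nodes level by level from the root, left to right within each level.
Level 0: rose
Level 1: moss, ivy
Level 2: plum, iris, fig, bay
Level 3: hop, fern, mint, lime
Level 4: yew, tulip
Full level-order sequence: rose, moss, ivy, plum, iris, fig, bay, hop, fern, mint, lime, yew, tulip.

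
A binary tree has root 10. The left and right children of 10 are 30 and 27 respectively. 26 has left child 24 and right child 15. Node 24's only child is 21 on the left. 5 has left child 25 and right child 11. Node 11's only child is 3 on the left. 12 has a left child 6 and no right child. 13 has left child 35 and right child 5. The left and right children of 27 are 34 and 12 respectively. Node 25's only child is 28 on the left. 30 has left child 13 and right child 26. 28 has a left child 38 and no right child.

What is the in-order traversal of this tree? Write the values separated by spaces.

In-order visits the left subtree, then the node, then the right subtree.
At 10: go left to 30.
  At 30: go left to 13.
    At 13: go left to 35.
      35 is a leaf — visit 35.
    Visit 13.
    At 13: go right to 5.
      At 5: go left to 25.
        At 25: go left to 28.
          At 28: go left to 38.
            38 is a leaf — visit 38.
          Visit 28.
          At 28: no right child.
        Visit 25.
        At 25: no right child.
      Visit 5.
      At 5: go right to 11.
        At 11: go left to 3.
          3 is a leaf — visit 3.
        Visit 11.
        At 11: no right child.
  Visit 30.
  At 30: go right to 26.
    At 26: go left to 24.
      At 24: go left to 21.
        21 is a leaf — visit 21.
      Visit 24.
      At 24: no right child.
    Visit 26.
    At 26: go right to 15.
      15 is a leaf — visit 15.
Visit 10.
At 10: go right to 27.
  At 27: go left to 34.
    34 is a leaf — visit 34.
  Visit 27.
  At 27: go right to 12.
    At 12: go left to 6.
      6 is a leaf — visit 6.
    Visit 12.
    At 12: no right child.

35 13 38 28 25 5 3 11 30 21 24 26 15 10 34 27 6 12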